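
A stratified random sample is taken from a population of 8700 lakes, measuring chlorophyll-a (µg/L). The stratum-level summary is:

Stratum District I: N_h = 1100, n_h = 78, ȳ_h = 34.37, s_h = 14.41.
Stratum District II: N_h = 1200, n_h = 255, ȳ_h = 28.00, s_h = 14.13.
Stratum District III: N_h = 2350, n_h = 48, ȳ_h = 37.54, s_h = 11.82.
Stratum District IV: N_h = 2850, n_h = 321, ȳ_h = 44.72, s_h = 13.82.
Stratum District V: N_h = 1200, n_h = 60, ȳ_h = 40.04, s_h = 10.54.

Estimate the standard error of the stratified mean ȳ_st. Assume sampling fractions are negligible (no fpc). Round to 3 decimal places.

V̂(ȳ_st) = Σ W_h² s_h²/n_h, with W_h = N_h/N and N = 8700:
  stratum District I: (1100/8700)²·14.41²/78 = 0.0425579
  stratum District II: (1200/8700)²·14.13²/255 = 0.0148959
  stratum District III: (2350/8700)²·11.82²/48 = 0.212369
  stratum District IV: (2850/8700)²·13.82²/321 = 0.0638502
  stratum District V: (1200/8700)²·10.54²/60 = 0.0352252
V̂(ȳ_st) = 0.368898
SE(ȳ_st) = √0.368898 = 0.60737

SE(ȳ_st) ≈ 0.607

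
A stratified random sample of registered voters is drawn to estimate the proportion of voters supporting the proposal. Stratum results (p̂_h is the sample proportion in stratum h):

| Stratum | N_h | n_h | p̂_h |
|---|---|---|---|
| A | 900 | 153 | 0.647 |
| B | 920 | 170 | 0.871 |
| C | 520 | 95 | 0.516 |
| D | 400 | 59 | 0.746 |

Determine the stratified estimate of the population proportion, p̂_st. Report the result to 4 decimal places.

p̂_st ≈ 0.7118

N = 2740; stratum weights W_h = N_h/N.
p̂_st = Σ W_h p̂_h = (900·0.647 + 920·0.871 + 520·0.516 + 400·0.746)/2740 = 0.71180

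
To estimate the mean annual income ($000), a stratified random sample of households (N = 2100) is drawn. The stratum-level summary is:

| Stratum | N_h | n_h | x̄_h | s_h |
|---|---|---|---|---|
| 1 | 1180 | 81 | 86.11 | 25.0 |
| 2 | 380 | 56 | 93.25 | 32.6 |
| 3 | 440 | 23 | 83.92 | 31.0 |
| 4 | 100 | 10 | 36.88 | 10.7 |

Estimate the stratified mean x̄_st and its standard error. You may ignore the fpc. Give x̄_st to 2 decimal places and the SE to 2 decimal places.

x̄_st ≈ 84.60, SE ≈ 2.22

x̄_st = Σ W_h x̄_h = (1180·86.11 + 380·93.25 + 440·83.92 + 100·36.88)/2100 = 84.59886
V̂(x̄_st) = Σ W_h² s_h²/n_h, with W_h = N_h/N and N = 2100:
  stratum 1: (1180/2100)²·25.0²/81 = 2.43624
  stratum 2: (380/2100)²·32.6²/56 = 0.621406
  stratum 3: (440/2100)²·31.0²/23 = 1.83427
  stratum 4: (100/2100)²·10.7²/10 = 0.0259615
V̂(x̄_st) = 4.91788
SE(x̄_st) = √4.91788 = 2.21763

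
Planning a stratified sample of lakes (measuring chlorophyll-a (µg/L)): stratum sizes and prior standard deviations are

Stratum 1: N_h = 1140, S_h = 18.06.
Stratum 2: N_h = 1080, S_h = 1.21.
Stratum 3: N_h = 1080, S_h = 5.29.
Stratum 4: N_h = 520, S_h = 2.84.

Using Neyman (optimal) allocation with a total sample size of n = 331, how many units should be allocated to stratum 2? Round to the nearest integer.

15

Neyman allocation: n_h = n · N_h S_h / Σ N_i S_i, with n = 331.
  stratum 1: N_h·S_h = 1140·18.06 = 20588.40
  stratum 2: N_h·S_h = 1080·1.21 = 1306.80
  stratum 3: N_h·S_h = 1080·5.29 = 5713.20
  stratum 4: N_h·S_h = 520·2.84 = 1476.80
Σ N_h S_h = 29085.20
n for stratum 2 = 331·1306.80/29085.20 = 14.872 → 15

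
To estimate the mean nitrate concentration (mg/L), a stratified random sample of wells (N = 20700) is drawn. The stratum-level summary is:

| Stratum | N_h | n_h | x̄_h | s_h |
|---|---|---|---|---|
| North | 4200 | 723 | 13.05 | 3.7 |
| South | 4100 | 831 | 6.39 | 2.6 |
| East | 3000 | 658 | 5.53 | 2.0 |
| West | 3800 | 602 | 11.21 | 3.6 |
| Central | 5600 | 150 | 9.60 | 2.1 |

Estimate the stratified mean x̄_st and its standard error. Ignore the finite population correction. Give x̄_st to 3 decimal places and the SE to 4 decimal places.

x̄_st ≈ 9.370, SE ≈ 0.0641

x̄_st = Σ W_h x̄_h = (4200·13.05 + 4100·6.39 + 3000·5.53 + 3800·11.21 + 5600·9.60)/20700 = 9.36990
V̂(x̄_st) = Σ W_h² s_h²/n_h, with W_h = N_h/N and N = 20700:
  stratum North: (4200/20700)²·3.7²/723 = 0.000779512
  stratum South: (4100/20700)²·2.6²/831 = 0.000319134
  stratum East: (3000/20700)²·2.0²/658 = 0.000127684
  stratum West: (3800/20700)²·3.6²/602 = 0.000725496
  stratum Central: (5600/20700)²·2.1²/150 = 0.0021517
V̂(x̄_st) = 0.00410353
SE(x̄_st) = √0.00410353 = 0.0640588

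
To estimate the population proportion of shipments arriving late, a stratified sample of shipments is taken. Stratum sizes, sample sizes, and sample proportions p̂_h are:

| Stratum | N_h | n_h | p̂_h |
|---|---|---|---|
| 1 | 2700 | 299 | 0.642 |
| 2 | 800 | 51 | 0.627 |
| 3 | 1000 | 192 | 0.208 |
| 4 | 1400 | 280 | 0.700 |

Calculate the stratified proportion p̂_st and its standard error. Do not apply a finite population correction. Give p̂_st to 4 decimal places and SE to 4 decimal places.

N = 5900; stratum weights W_h = N_h/N.
p̂_st = Σ W_h p̂_h = (2700·0.642 + 800·0.627 + 1000·0.208 + 1400·0.700)/5900 = 0.58017
V̂(p̂_st) = Σ W_h² p̂_h(1−p̂_h)/(n_h−1):
  stratum 1: (2700/5900)²·0.642·0.358/298 = 0.00016152
  stratum 2: (800/5900)²·0.627·0.373/50 = 8.59968e-05
  stratum 3: (1000/5900)²·0.208·0.792/191 = 2.47771e-05
  stratum 4: (1400/5900)²·0.700·0.300/279 = 4.23806e-05
V̂(p̂_st) = 0.000314674; SE = √V̂ = 0.0177391

p̂_st ≈ 0.5802, SE ≈ 0.0177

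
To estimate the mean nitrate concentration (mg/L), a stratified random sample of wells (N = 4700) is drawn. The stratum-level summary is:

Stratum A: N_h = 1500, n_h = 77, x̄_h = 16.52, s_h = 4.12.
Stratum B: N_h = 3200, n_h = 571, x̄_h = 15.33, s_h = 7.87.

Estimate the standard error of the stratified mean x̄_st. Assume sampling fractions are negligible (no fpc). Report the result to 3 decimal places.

SE(x̄_st) ≈ 0.270

V̂(x̄_st) = Σ W_h² s_h²/n_h, with W_h = N_h/N and N = 4700:
  stratum A: (1500/4700)²·4.12²/77 = 0.0224538
  stratum B: (3200/4700)²·7.87²/571 = 0.0502826
V̂(x̄_st) = 0.0727364
SE(x̄_st) = √0.0727364 = 0.269697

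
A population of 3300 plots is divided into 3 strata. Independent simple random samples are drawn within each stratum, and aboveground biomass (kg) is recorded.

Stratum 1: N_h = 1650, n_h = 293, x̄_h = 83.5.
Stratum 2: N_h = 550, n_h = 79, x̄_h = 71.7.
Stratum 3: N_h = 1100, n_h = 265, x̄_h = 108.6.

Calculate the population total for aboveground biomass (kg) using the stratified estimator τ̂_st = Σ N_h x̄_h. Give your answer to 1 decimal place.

τ̂_st = Σ N_h x̄_h = 1650·83.5 + 550·71.7 + 1100·108.6 = 296670.0

τ̂_st ≈ 296670.0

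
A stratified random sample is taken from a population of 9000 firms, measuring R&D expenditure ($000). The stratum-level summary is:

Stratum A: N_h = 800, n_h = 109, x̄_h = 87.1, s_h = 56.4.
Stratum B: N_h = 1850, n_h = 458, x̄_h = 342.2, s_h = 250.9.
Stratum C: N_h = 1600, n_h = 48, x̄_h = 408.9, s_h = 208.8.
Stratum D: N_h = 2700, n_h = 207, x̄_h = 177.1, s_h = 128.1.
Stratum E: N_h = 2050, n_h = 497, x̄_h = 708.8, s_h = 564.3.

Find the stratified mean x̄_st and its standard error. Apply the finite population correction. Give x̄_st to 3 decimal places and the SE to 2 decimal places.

x̄_st = Σ W_h x̄_h = (800·87.1 + 1850·342.2 + 1600·408.9 + 2700·177.1 + 2050·708.8)/9000 = 365.35556
V̂(x̄_st) = Σ W_h² (1 − n_h/N_h) s_h²/n_h, with W_h = N_h/N and N = 9000:
  stratum A: (800/9000)²·(1 − 109/800)·56.4²/109 = 0.199166
  stratum B: (1850/9000)²·(1 − 458/1850)·250.9²/458 = 4.3698
  stratum C: (1600/9000)²·(1 − 48/1600)·208.8²/48 = 27.8449
  stratum D: (2700/9000)²·(1 − 207/2700)·128.1²/207 = 6.58763
  stratum E: (2050/9000)²·(1 − 497/2050)·564.3²/497 = 25.1828
V̂(x̄_st) = 64.1843
SE(x̄_st) = √64.1843 = 8.01151

x̄_st ≈ 365.356, SE ≈ 8.01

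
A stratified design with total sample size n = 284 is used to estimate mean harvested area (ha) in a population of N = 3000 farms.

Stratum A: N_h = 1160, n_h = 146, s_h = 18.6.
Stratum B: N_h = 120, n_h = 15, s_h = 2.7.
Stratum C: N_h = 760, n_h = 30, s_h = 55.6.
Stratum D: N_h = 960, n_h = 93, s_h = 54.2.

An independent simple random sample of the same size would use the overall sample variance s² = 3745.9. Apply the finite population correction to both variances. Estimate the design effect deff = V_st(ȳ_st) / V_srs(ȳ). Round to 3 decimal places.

V̂(ȳ_st) = Σ W_h² (1 − n_h/N_h) s_h²/n_h, with W_h = N_h/N and N = 3000:
  stratum A: (1160/3000)²·(1 − 146/1160)·18.6²/146 = 0.309689
  stratum B: (120/3000)²·(1 − 15/120)·2.7²/15 = 0.0006804
  stratum C: (760/3000)²·(1 − 30/760)·55.6²/30 = 6.35217
  stratum D: (960/3000)²·(1 − 93/960)·54.2²/93 = 2.92121
V_st = 9.58376
V_srs = (1 − 284/3000)·3745.9/284 = 11.9412
deff = V_st / V_srs = 9.58376/11.9412 = 0.8026

deff ≈ 0.803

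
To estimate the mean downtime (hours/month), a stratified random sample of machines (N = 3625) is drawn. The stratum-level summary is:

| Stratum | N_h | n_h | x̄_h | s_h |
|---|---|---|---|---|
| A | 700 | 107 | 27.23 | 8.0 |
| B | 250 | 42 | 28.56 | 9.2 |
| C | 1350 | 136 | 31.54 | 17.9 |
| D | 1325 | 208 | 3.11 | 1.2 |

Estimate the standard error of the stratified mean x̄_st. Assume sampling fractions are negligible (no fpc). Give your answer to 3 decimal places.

SE(x̄_st) ≈ 0.600

V̂(x̄_st) = Σ W_h² s_h²/n_h, with W_h = N_h/N and N = 3625:
  stratum A: (700/3625)²·8.0²/107 = 0.0223037
  stratum B: (250/3625)²·9.2²/42 = 0.00958496
  stratum C: (1350/3625)²·17.9²/136 = 0.326752
  stratum D: (1325/3625)²·1.2²/208 = 0.000924943
V̂(x̄_st) = 0.359566
SE(x̄_st) = √0.359566 = 0.599638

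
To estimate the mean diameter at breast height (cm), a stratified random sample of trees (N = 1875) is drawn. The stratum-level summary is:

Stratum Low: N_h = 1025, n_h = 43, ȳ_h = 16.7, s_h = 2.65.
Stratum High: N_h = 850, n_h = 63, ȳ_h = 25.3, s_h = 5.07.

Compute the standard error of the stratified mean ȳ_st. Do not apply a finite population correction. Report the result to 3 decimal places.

SE(ȳ_st) ≈ 0.364

V̂(ȳ_st) = Σ W_h² s_h²/n_h, with W_h = N_h/N and N = 1875:
  stratum Low: (1025/1875)²·2.65²/43 = 0.0488055
  stratum High: (850/1875)²·5.07²/63 = 0.0838515
V̂(ȳ_st) = 0.132657
SE(ȳ_st) = √0.132657 = 0.364221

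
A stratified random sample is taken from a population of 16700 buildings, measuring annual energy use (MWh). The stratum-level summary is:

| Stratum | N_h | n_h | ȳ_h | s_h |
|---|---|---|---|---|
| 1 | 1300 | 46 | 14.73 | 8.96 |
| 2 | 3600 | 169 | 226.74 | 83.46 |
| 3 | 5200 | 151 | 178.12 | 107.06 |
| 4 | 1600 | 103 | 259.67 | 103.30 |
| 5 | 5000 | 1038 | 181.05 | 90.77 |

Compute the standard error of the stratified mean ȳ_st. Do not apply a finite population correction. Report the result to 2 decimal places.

V̂(ȳ_st) = Σ W_h² s_h²/n_h, with W_h = N_h/N and N = 16700:
  stratum 1: (1300/16700)²·8.96²/46 = 0.0105758
  stratum 2: (3600/16700)²·83.46²/169 = 1.91532
  stratum 3: (5200/16700)²·107.06²/151 = 7.35955
  stratum 4: (1600/16700)²·103.30²/103 = 0.950978
  stratum 5: (5000/16700)²·90.77²/1038 = 0.711532
V̂(ȳ_st) = 10.948
SE(ȳ_st) = √10.948 = 3.30877

SE(ȳ_st) ≈ 3.31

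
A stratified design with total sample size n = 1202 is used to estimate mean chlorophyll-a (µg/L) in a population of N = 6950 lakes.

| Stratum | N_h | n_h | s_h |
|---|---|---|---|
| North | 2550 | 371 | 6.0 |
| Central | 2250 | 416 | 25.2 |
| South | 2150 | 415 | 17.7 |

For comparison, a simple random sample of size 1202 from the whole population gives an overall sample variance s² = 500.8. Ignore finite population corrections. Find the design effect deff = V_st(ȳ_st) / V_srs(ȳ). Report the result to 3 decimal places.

V̂(ȳ_st) = Σ W_h² s_h²/n_h, with W_h = N_h/N and N = 6950:
  stratum North: (2550/6950)²·6.0²/371 = 0.0130629
  stratum Central: (2250/6950)²·25.2²/416 = 0.159994
  stratum South: (2150/6950)²·17.7²/415 = 0.0722447
V_st = 0.245301
V_srs = s²/n = 500.8/1202 = 0.416639
deff = V_st / V_srs = 0.245301/0.416639 = 0.5888

deff ≈ 0.589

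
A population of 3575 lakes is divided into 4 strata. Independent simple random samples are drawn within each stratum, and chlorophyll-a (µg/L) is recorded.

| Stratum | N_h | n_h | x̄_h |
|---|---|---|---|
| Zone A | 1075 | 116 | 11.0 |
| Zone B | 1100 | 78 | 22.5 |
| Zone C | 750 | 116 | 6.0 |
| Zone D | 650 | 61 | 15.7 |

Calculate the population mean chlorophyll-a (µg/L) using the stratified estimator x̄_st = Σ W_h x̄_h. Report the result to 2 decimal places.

x̄_st ≈ 14.34

N = Σ N_h = 3575. Stratum weights W_h = N_h/N.
x̄_st = (1075·11.0 + 1100·22.5 + 750·6.0 + 650·15.7) / 3575 = 14.3441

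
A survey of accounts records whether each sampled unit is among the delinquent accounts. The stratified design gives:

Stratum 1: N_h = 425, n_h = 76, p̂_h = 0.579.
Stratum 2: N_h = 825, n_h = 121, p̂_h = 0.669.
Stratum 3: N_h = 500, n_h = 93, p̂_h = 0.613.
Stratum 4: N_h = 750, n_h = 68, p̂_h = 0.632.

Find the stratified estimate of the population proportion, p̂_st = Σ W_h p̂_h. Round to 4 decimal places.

N = 2500; stratum weights W_h = N_h/N.
p̂_st = Σ W_h p̂_h = (425·0.579 + 825·0.669 + 500·0.613 + 750·0.632)/2500 = 0.63140

p̂_st ≈ 0.6314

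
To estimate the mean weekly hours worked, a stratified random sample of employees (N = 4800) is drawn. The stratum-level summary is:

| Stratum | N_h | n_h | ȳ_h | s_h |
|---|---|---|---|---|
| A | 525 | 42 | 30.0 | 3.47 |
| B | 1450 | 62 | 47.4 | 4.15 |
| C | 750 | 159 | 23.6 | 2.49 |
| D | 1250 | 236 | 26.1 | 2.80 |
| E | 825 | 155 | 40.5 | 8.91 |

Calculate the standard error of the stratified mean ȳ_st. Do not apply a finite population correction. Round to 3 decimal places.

SE(ȳ_st) ≈ 0.217

V̂(ȳ_st) = Σ W_h² s_h²/n_h, with W_h = N_h/N and N = 4800:
  stratum A: (525/4800)²·3.47²/42 = 0.00342962
  stratum B: (1450/4800)²·4.15²/62 = 0.0253488
  stratum C: (750/4800)²·2.49²/159 = 0.00095201
  stratum D: (1250/4800)²·2.80²/236 = 0.0022529
  stratum E: (825/4800)²·8.91²/155 = 0.0151304
V̂(ȳ_st) = 0.0471137
SE(ȳ_st) = √0.0471137 = 0.217057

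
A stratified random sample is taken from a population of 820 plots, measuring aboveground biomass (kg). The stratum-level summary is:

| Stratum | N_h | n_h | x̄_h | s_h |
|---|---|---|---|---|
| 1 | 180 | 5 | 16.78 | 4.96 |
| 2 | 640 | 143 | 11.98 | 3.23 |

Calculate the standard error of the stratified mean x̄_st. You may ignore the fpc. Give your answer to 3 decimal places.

V̂(x̄_st) = Σ W_h² s_h²/n_h, with W_h = N_h/N and N = 820:
  stratum 1: (180/820)²·4.96²/5 = 0.237089
  stratum 2: (640/820)²·3.23²/143 = 0.0444428
V̂(x̄_st) = 0.281531
SE(x̄_st) = √0.281531 = 0.530595

SE(x̄_st) ≈ 0.531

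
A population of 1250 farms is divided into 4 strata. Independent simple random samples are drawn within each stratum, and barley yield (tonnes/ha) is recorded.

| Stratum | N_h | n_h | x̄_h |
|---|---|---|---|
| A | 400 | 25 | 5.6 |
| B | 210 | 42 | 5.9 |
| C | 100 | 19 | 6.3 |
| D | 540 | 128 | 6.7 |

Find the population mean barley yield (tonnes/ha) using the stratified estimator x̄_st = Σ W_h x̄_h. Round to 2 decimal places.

x̄_st ≈ 6.18

N = Σ N_h = 1250. Stratum weights W_h = N_h/N.
x̄_st = (400·5.6 + 210·5.9 + 100·6.3 + 540·6.7) / 1250 = 6.1816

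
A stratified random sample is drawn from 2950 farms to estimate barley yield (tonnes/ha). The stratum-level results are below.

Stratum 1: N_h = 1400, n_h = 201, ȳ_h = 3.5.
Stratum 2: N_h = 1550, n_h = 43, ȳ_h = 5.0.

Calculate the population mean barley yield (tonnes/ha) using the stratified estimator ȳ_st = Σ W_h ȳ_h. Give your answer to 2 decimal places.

N = Σ N_h = 2950. Stratum weights W_h = N_h/N.
ȳ_st = (1400·3.5 + 1550·5.0) / 2950 = 4.2881

ȳ_st ≈ 4.29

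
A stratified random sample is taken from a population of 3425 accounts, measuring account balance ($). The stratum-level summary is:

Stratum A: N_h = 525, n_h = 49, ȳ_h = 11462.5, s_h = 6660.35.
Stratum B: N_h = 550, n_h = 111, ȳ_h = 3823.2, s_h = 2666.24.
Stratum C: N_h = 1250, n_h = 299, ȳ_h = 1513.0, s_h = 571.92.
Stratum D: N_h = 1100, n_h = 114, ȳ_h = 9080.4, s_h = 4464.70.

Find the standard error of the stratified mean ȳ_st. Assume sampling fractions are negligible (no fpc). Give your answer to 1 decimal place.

SE(ȳ_st) ≈ 202.7

V̂(ȳ_st) = Σ W_h² s_h²/n_h, with W_h = N_h/N and N = 3425:
  stratum A: (525/3425)²·6660.35²/49 = 21271.4
  stratum B: (550/3425)²·2666.24²/111 = 1651.5
  stratum C: (1250/3425)²·571.92²/299 = 145.713
  stratum D: (1100/3425)²·4464.70²/114 = 18036.2
V̂(ȳ_st) = 41104.7
SE(ȳ_st) = √41104.7 = 202.743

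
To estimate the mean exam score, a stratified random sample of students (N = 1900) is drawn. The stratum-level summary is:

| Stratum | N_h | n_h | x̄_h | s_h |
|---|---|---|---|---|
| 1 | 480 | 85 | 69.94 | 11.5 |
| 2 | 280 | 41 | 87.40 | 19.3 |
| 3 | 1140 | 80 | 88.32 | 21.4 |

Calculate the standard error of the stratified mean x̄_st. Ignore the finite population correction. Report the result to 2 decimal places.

SE(x̄_st) ≈ 1.54

V̂(x̄_st) = Σ W_h² s_h²/n_h, with W_h = N_h/N and N = 1900:
  stratum 1: (480/1900)²·11.5²/85 = 0.0993006
  stratum 2: (280/1900)²·19.3²/41 = 0.197306
  stratum 3: (1140/1900)²·21.4²/80 = 2.06082
V̂(x̄_st) = 2.35743
SE(x̄_st) = √2.35743 = 1.53539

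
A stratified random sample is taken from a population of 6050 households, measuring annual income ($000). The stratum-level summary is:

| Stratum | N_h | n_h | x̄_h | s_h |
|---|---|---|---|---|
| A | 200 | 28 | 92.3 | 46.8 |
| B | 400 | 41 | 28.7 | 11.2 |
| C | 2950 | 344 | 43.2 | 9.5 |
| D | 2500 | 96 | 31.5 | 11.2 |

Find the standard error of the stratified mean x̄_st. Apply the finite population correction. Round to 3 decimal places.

V̂(x̄_st) = Σ W_h² (1 − n_h/N_h) s_h²/n_h, with W_h = N_h/N and N = 6050:
  stratum A: (200/6050)²·(1 − 28/200)·46.8²/28 = 0.0735159
  stratum B: (400/6050)²·(1 − 41/400)·11.2²/41 = 0.0120032
  stratum C: (2950/6050)²·(1 − 344/2950)·9.5²/344 = 0.0551029
  stratum D: (2500/6050)²·(1 − 96/2500)·11.2²/96 = 0.21455
V̂(x̄_st) = 0.355172
SE(x̄_st) = √0.355172 = 0.595963

SE(x̄_st) ≈ 0.596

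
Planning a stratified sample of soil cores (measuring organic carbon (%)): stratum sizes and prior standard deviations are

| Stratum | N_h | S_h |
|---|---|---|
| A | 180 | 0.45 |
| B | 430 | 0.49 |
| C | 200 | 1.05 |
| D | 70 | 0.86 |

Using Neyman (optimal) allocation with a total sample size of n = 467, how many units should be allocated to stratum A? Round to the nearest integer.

Neyman allocation: n_h = n · N_h S_h / Σ N_i S_i, with n = 467.
  stratum A: N_h·S_h = 180·0.45 = 81.00
  stratum B: N_h·S_h = 430·0.49 = 210.70
  stratum C: N_h·S_h = 200·1.05 = 210.00
  stratum D: N_h·S_h = 70·0.86 = 60.20
Σ N_h S_h = 561.90
n for stratum A = 467·81.00/561.90 = 67.320 → 67

67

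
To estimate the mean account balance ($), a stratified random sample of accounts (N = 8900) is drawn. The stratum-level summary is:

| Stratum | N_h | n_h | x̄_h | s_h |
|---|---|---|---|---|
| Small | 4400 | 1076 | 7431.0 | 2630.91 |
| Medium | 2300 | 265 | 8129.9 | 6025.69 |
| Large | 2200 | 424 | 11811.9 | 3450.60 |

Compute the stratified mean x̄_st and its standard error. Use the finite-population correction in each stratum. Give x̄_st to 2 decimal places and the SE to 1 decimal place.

x̄_st ≈ 8694.53, SE ≈ 103.3

x̄_st = Σ W_h x̄_h = (4400·7431.0 + 2300·8129.9 + 2200·11811.9)/8900 = 8694.53371
V̂(x̄_st) = Σ W_h² (1 − n_h/N_h) s_h²/n_h, with W_h = N_h/N and N = 8900:
  stratum Small: (4400/8900)²·(1 − 1076/4400)·2630.91²/1076 = 1187.77
  stratum Medium: (2300/8900)²·(1 − 265/2300)·6025.69²/265 = 8096.18
  stratum Large: (2200/8900)²·(1 − 424/2200)·3450.60²/424 = 1385.19
V̂(x̄_st) = 10669.1
SE(x̄_st) = √10669.1 = 103.292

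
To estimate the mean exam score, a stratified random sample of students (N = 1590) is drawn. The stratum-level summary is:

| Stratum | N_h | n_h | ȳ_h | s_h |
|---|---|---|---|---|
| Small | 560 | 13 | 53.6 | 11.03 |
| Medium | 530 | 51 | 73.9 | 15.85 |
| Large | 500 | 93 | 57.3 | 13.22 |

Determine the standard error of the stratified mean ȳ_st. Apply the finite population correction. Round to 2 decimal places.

V̂(ȳ_st) = Σ W_h² (1 − n_h/N_h) s_h²/n_h, with W_h = N_h/N and N = 1590:
  stratum Small: (560/1590)²·(1 − 13/560)·11.03²/13 = 1.13394
  stratum Medium: (530/1590)²·(1 − 51/530)·15.85²/51 = 0.494659
  stratum Large: (500/1590)²·(1 − 93/500)·13.22²/93 = 0.151269
V̂(ȳ_st) = 1.77986
SE(ȳ_st) = √1.77986 = 1.33412

SE(ȳ_st) ≈ 1.33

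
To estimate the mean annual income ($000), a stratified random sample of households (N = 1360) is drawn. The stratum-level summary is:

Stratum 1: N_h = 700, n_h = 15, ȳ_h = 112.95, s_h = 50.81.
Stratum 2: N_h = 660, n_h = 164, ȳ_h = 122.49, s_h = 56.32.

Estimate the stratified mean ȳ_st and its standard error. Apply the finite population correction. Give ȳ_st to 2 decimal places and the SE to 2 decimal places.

ȳ_st = Σ W_h ȳ_h = (700·112.95 + 660·122.49)/1360 = 117.57971
V̂(ȳ_st) = Σ W_h² (1 − n_h/N_h) s_h²/n_h, with W_h = N_h/N and N = 1360:
  stratum 1: (700/1360)²·(1 − 15/700)·50.81²/15 = 44.6188
  stratum 2: (660/1360)²·(1 − 164/660)·56.32²/164 = 3.42318
V̂(ȳ_st) = 48.042
SE(ȳ_st) = √48.042 = 6.93123

ȳ_st ≈ 117.58, SE ≈ 6.93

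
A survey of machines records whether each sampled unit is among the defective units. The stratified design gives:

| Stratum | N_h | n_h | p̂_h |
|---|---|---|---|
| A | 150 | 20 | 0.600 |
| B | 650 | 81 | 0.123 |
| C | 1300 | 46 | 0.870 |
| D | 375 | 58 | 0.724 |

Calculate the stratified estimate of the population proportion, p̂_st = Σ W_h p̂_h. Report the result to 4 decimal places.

N = 2475; stratum weights W_h = N_h/N.
p̂_st = Σ W_h p̂_h = (150·0.600 + 650·0.123 + 1300·0.870 + 375·0.724)/2475 = 0.63533

p̂_st ≈ 0.6353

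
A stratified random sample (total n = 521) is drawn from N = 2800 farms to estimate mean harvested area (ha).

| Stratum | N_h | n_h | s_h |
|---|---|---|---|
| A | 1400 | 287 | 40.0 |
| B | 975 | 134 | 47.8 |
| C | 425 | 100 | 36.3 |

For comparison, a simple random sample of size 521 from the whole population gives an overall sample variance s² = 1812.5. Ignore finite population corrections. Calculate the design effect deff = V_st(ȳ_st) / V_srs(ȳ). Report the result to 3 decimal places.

V̂(ȳ_st) = Σ W_h² s_h²/n_h, with W_h = N_h/N and N = 2800:
  stratum A: (1400/2800)²·40.0²/287 = 1.39373
  stratum B: (975/2800)²·47.8²/134 = 2.06749
  stratum C: (425/2800)²·36.3²/100 = 0.303581
V_st = 3.7648
V_srs = s²/n = 1812.5/521 = 3.47889
deff = V_st / V_srs = 3.7648/3.47889 = 1.0822

deff ≈ 1.082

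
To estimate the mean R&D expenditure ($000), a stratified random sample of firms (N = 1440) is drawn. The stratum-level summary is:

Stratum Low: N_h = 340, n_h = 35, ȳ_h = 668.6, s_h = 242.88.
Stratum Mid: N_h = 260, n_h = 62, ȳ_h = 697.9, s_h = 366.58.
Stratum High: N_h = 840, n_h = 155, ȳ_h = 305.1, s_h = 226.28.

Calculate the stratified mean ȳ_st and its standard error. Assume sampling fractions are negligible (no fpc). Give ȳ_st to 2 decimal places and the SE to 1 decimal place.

ȳ_st ≈ 461.85, SE ≈ 16.6

ȳ_st = Σ W_h ȳ_h = (340·668.6 + 260·697.9 + 840·305.1)/1440 = 461.84861
V̂(ȳ_st) = Σ W_h² s_h²/n_h, with W_h = N_h/N and N = 1440:
  stratum Low: (340/1440)²·242.88²/35 = 93.9611
  stratum Mid: (260/1440)²·366.58²/62 = 70.659
  stratum High: (840/1440)²·226.28²/155 = 112.407
V̂(ȳ_st) = 277.027
SE(ȳ_st) = √277.027 = 16.6441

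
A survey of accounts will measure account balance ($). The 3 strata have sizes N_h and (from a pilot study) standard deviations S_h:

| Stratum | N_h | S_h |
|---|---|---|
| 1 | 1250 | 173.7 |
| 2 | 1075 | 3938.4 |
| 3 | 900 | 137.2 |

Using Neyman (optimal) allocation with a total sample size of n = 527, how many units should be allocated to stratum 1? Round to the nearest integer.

Neyman allocation: n_h = n · N_h S_h / Σ N_i S_i, with n = 527.
  stratum 1: N_h·S_h = 1250·173.7 = 217125.00
  stratum 2: N_h·S_h = 1075·3938.4 = 4233780.00
  stratum 3: N_h·S_h = 900·137.2 = 123480.00
Σ N_h S_h = 4574385.00
n for stratum 1 = 527·217125.00/4574385.00 = 25.014 → 25

25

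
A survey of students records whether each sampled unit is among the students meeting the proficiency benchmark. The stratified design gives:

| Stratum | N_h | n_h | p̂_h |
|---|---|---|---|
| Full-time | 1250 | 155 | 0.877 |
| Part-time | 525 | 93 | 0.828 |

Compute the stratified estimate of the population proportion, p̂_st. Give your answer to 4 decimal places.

N = 1775; stratum weights W_h = N_h/N.
p̂_st = Σ W_h p̂_h = (1250·0.877 + 525·0.828)/1775 = 0.86251

p̂_st ≈ 0.8625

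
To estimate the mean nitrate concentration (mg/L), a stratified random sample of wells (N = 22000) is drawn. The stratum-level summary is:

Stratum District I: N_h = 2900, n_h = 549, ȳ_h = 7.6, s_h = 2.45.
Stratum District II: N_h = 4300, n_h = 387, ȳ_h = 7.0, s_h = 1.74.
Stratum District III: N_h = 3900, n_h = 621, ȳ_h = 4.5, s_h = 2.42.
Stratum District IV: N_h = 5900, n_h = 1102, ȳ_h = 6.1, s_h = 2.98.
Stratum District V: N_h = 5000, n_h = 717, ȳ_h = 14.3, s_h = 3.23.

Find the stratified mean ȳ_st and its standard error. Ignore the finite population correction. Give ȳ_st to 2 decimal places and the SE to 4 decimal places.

ȳ_st = Σ W_h ȳ_h = (2900·7.6 + 4300·7.0 + 3900·4.5 + 5900·6.1 + 5000·14.3)/22000 = 8.05364
V̂(ȳ_st) = Σ W_h² s_h²/n_h, with W_h = N_h/N and N = 22000:
  stratum District I: (2900/22000)²·2.45²/549 = 0.000189981
  stratum District II: (4300/22000)²·1.74²/387 = 0.000298868
  stratum District III: (3900/22000)²·2.42²/621 = 0.000296362
  stratum District IV: (5900/22000)²·2.98²/1102 = 0.000579575
  stratum District V: (5000/22000)²·3.23²/717 = 0.000751589
V̂(ȳ_st) = 0.00211638
SE(ȳ_st) = √0.00211638 = 0.0460041

ȳ_st ≈ 8.05, SE ≈ 0.0460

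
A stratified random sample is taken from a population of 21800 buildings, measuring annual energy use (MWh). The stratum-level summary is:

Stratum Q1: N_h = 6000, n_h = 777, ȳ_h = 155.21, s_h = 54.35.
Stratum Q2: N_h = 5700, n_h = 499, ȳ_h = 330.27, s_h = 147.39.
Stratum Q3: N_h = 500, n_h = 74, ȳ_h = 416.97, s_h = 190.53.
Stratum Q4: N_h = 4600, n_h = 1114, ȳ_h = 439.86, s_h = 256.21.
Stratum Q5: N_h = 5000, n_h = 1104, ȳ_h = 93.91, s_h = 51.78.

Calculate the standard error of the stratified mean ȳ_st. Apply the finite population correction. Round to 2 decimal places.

SE(ȳ_st) ≈ 2.30

V̂(ȳ_st) = Σ W_h² (1 − n_h/N_h) s_h²/n_h, with W_h = N_h/N and N = 21800:
  stratum Q1: (6000/21800)²·(1 − 777/6000)·54.35²/777 = 0.25069
  stratum Q2: (5700/21800)²·(1 − 499/5700)·147.39²/499 = 2.71572
  stratum Q3: (500/21800)²·(1 − 74/500)·190.53²/74 = 0.219868
  stratum Q4: (4600/21800)²·(1 − 1114/4600)·256.21²/1114 = 1.98829
  stratum Q5: (5000/21800)²·(1 − 1104/5000)·51.78²/1104 = 0.0995476
V̂(ȳ_st) = 5.27411
SE(ȳ_st) = √5.27411 = 2.29654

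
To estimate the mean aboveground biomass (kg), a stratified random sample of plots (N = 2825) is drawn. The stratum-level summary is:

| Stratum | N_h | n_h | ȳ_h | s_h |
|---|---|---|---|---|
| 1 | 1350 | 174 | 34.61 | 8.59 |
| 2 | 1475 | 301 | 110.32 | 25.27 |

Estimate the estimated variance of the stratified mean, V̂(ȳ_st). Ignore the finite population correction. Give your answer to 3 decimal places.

V̂(ȳ_st) ≈ 0.675

V̂(ȳ_st) = Σ W_h² s_h²/n_h, with W_h = N_h/N and N = 2825:
  stratum 1: (1350/2825)²·8.59²/174 = 0.0968429
  stratum 2: (1475/2825)²·25.27²/301 = 0.578351
V̂(ȳ_st) = 0.675193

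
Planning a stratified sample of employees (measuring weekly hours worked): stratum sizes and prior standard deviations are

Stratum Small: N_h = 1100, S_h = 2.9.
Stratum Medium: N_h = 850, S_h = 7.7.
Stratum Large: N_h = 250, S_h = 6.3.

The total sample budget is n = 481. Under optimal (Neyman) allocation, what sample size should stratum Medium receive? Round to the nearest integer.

278

Neyman allocation: n_h = n · N_h S_h / Σ N_i S_i, with n = 481.
  stratum Small: N_h·S_h = 1100·2.9 = 3190.00
  stratum Medium: N_h·S_h = 850·7.7 = 6545.00
  stratum Large: N_h·S_h = 250·6.3 = 1575.00
Σ N_h S_h = 11310.00
n for stratum Medium = 481·6545.00/11310.00 = 278.351 → 278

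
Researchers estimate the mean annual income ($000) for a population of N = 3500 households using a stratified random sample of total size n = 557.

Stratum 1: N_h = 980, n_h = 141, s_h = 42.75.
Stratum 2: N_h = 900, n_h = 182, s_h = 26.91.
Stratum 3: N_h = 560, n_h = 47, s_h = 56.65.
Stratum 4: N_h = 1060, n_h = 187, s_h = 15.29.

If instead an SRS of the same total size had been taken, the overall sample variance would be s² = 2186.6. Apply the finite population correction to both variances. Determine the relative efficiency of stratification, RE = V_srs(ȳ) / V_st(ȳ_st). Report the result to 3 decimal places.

RE ≈ 1.189

V̂(ȳ_st) = Σ W_h² (1 − n_h/N_h) s_h²/n_h, with W_h = N_h/N and N = 3500:
  stratum 1: (980/3500)²·(1 − 141/980)·42.75²/141 = 0.869972
  stratum 2: (900/3500)²·(1 − 182/900)·26.91²/182 = 0.209888
  stratum 3: (560/3500)²·(1 − 47/560)·56.65²/47 = 1.60129
  stratum 4: (1060/3500)²·(1 − 187/1060)·15.29²/187 = 0.0944403
V_st = 2.77559
V_srs = (1 − 557/3500)·2186.6/557 = 3.30093
Relative efficiency = V_srs / V_st = 3.30093/2.77559 = 1.1893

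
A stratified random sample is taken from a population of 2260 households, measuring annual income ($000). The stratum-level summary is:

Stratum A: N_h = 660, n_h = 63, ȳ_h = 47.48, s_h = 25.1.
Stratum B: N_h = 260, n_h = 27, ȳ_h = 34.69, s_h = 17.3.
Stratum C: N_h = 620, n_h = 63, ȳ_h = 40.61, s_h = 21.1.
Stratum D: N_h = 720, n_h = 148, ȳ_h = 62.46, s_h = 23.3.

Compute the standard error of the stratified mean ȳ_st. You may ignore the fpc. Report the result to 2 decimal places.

V̂(ȳ_st) = Σ W_h² s_h²/n_h, with W_h = N_h/N and N = 2260:
  stratum A: (660/2260)²·25.1²/63 = 0.85286
  stratum B: (260/2260)²·17.3²/27 = 0.14671
  stratum C: (620/2260)²·21.1²/63 = 0.531852
  stratum D: (720/2260)²·23.3²/148 = 0.372304
V̂(ȳ_st) = 1.90373
SE(ȳ_st) = √1.90373 = 1.37976

SE(ȳ_st) ≈ 1.38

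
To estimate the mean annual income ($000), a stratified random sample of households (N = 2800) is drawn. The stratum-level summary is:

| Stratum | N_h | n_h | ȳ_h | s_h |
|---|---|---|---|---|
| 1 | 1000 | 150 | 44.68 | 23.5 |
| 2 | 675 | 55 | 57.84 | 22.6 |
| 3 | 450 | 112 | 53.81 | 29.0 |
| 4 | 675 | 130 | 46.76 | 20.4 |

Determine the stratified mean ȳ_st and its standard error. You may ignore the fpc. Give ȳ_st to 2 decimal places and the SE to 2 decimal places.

ȳ_st = Σ W_h ȳ_h = (1000·44.68 + 675·57.84 + 450·53.81 + 675·46.76)/2800 = 49.82125
V̂(ȳ_st) = Σ W_h² s_h²/n_h, with W_h = N_h/N and N = 2800:
  stratum 1: (1000/2800)²·23.5²/150 = 0.4696
  stratum 2: (675/2800)²·22.6²/55 = 0.539692
  stratum 3: (450/2800)²·29.0²/112 = 0.193949
  stratum 4: (675/2800)²·20.4²/130 = 0.186041
V̂(ȳ_st) = 1.38928
SE(ȳ_st) = √1.38928 = 1.17868

ȳ_st ≈ 49.82, SE ≈ 1.18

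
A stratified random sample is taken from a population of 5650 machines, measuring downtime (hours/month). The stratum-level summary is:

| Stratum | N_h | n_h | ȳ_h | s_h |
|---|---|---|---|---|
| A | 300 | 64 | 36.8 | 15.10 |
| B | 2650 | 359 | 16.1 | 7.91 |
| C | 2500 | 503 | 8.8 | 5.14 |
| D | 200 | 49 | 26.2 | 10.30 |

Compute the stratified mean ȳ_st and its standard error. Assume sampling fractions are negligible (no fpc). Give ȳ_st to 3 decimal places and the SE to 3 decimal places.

ȳ_st = Σ W_h ȳ_h = (300·36.8 + 2650·16.1 + 2500·8.8 + 200·26.2)/5650 = 14.32655
V̂(ȳ_st) = Σ W_h² s_h²/n_h, with W_h = N_h/N and N = 5650:
  stratum A: (300/5650)²·15.10²/64 = 0.0100443
  stratum B: (2650/5650)²·7.91²/359 = 0.0383401
  stratum C: (2500/5650)²·5.14²/503 = 0.0102835
  stratum D: (200/5650)²·10.30²/49 = 0.00271295
V̂(ȳ_st) = 0.0613809
SE(ȳ_st) = √0.0613809 = 0.247752

ȳ_st ≈ 14.327, SE ≈ 0.248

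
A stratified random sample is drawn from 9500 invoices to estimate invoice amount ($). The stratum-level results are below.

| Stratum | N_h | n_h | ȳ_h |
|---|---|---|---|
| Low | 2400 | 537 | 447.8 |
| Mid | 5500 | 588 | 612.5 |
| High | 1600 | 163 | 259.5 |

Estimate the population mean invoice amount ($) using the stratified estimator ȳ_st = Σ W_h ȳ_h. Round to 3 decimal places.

N = Σ N_h = 9500. Stratum weights W_h = N_h/N.
ȳ_st = (2400·447.8 + 5500·612.5 + 1600·259.5) / 9500 = 511.43895

ȳ_st ≈ 511.439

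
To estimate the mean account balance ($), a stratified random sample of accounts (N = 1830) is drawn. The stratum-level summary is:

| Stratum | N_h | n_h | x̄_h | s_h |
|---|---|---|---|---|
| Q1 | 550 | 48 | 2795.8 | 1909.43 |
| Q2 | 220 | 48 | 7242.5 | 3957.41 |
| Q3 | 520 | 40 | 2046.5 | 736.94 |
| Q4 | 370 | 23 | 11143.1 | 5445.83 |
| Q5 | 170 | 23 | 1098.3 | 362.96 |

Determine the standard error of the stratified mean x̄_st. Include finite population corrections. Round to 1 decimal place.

SE(x̄_st) ≈ 245.8

V̂(x̄_st) = Σ W_h² (1 − n_h/N_h) s_h²/n_h, with W_h = N_h/N and N = 1830:
  stratum Q1: (550/1830)²·(1 − 48/550)·1909.43²/48 = 6262.25
  stratum Q2: (220/1830)²·(1 − 48/220)·3957.41²/48 = 3686.63
  stratum Q3: (520/1830)²·(1 − 40/520)·736.94²/40 = 1011.92
  stratum Q4: (370/1830)²·(1 − 23/370)·5445.83²/23 = 49434.4
  stratum Q5: (170/1830)²·(1 − 23/170)·362.96²/23 = 42.7419
V̂(x̄_st) = 60438
SE(x̄_st) = √60438 = 245.841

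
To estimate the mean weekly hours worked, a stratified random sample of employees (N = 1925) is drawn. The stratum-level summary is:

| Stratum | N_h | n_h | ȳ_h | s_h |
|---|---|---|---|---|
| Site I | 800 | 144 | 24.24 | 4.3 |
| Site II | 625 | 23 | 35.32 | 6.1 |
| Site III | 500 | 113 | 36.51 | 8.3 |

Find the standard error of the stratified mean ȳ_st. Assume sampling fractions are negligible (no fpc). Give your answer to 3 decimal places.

V̂(ȳ_st) = Σ W_h² s_h²/n_h, with W_h = N_h/N and N = 1925:
  stratum Site I: (800/1925)²·4.3²/144 = 0.0221765
  stratum Site II: (625/1925)²·6.1²/23 = 0.170542
  stratum Site III: (500/1925)²·8.3²/113 = 0.0411298
V̂(ȳ_st) = 0.233848
SE(ȳ_st) = √0.233848 = 0.483578

SE(ȳ_st) ≈ 0.484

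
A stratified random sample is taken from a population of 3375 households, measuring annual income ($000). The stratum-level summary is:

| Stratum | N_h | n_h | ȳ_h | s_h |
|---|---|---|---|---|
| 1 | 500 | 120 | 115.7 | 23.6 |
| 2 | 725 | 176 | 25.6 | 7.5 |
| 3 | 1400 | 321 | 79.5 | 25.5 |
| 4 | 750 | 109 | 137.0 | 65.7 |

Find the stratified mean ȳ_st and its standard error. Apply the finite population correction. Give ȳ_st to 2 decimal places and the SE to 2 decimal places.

ȳ_st ≈ 86.06, SE ≈ 1.42

ȳ_st = Σ W_h ȳ_h = (500·115.7 + 725·25.6 + 1400·79.5 + 750·137.0)/3375 = 86.06222
V̂(ȳ_st) = Σ W_h² (1 − n_h/N_h) s_h²/n_h, with W_h = N_h/N and N = 3375:
  stratum 1: (500/3375)²·(1 − 120/500)·23.6²/120 = 0.0774192
  stratum 2: (725/3375)²·(1 − 176/725)·7.5²/176 = 0.0111679
  stratum 3: (1400/3375)²·(1 − 321/1400)·25.5²/321 = 0.268644
  stratum 4: (750/3375)²·(1 − 109/750)·65.7²/109 = 1.67138
V̂(ȳ_st) = 2.02861
SE(ȳ_st) = √2.02861 = 1.42429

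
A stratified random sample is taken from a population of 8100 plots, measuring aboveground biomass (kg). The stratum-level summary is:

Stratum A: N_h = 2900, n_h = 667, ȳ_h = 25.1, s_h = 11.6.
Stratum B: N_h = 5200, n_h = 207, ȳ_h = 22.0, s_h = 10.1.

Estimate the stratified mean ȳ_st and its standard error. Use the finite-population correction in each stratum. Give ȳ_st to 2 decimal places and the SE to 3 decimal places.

ȳ_st ≈ 23.11, SE ≈ 0.464

ȳ_st = Σ W_h ȳ_h = (2900·25.1 + 5200·22.0)/8100 = 23.10988
V̂(ȳ_st) = Σ W_h² (1 − n_h/N_h) s_h²/n_h, with W_h = N_h/N and N = 8100:
  stratum A: (2900/8100)²·(1 − 667/2900)·11.6²/667 = 0.0199116
  stratum B: (5200/8100)²·(1 − 207/5200)·10.1²/207 = 0.195015
V̂(ȳ_st) = 0.214926
SE(ȳ_st) = √0.214926 = 0.463601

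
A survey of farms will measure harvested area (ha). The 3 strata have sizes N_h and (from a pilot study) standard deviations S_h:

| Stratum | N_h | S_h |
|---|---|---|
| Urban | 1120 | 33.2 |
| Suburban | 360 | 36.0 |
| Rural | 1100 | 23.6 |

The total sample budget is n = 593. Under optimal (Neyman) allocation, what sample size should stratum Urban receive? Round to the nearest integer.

Neyman allocation: n_h = n · N_h S_h / Σ N_i S_i, with n = 593.
  stratum Urban: N_h·S_h = 1120·33.2 = 37184.00
  stratum Suburban: N_h·S_h = 360·36.0 = 12960.00
  stratum Rural: N_h·S_h = 1100·23.6 = 25960.00
Σ N_h S_h = 76104.00
n for stratum Urban = 593·37184.00/76104.00 = 289.737 → 290

290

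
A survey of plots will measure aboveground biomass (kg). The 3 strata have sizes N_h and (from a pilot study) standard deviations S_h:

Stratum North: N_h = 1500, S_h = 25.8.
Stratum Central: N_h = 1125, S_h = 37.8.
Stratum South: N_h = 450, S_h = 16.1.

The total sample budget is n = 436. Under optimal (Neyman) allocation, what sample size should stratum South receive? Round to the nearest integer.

36

Neyman allocation: n_h = n · N_h S_h / Σ N_i S_i, with n = 436.
  stratum North: N_h·S_h = 1500·25.8 = 38700.00
  stratum Central: N_h·S_h = 1125·37.8 = 42525.00
  stratum South: N_h·S_h = 450·16.1 = 7245.00
Σ N_h S_h = 88470.00
n for stratum South = 436·7245.00/88470.00 = 35.705 → 36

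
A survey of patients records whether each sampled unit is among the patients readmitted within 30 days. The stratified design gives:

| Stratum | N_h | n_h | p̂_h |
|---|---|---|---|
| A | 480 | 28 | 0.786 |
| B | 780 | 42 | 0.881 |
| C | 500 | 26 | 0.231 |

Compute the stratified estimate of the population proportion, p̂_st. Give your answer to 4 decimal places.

p̂_st ≈ 0.6704

N = 1760; stratum weights W_h = N_h/N.
p̂_st = Σ W_h p̂_h = (480·0.786 + 780·0.881 + 500·0.231)/1760 = 0.67043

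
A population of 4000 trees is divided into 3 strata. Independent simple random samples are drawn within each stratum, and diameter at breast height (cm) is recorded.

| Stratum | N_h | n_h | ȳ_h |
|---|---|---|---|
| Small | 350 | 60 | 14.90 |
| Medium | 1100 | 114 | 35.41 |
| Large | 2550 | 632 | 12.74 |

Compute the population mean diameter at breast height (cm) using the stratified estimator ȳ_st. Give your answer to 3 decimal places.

ȳ_st ≈ 19.163

N = Σ N_h = 4000. Stratum weights W_h = N_h/N.
ȳ_st = (350·14.90 + 1100·35.41 + 2550·12.74) / 4000 = 19.16325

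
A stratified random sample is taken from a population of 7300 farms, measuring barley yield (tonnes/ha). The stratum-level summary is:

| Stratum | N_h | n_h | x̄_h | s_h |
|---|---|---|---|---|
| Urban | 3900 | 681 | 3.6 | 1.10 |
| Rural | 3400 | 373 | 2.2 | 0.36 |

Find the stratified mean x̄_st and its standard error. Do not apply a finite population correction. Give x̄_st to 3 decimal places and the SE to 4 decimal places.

x̄_st ≈ 2.948, SE ≈ 0.0241

x̄_st = Σ W_h x̄_h = (3900·3.6 + 3400·2.2)/7300 = 2.94795
V̂(x̄_st) = Σ W_h² s_h²/n_h, with W_h = N_h/N and N = 7300:
  stratum Urban: (3900/7300)²·1.10²/681 = 0.000507133
  stratum Rural: (3400/7300)²·0.36²/373 = 7.53717e-05
V̂(x̄_st) = 0.000582505
SE(x̄_st) = √0.000582505 = 0.0241351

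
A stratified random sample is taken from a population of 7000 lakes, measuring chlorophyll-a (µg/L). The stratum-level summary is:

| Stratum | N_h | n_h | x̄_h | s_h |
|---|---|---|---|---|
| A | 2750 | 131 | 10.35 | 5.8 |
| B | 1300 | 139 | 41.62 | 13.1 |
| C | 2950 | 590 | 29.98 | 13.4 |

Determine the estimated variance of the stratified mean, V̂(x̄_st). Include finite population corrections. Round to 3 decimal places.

V̂(x̄_st) = Σ W_h² (1 − n_h/N_h) s_h²/n_h, with W_h = N_h/N and N = 7000:
  stratum A: (2750/7000)²·(1 − 131/2750)·5.8²/131 = 0.0377448
  stratum B: (1300/7000)²·(1 − 139/1300)·13.1²/139 = 0.0380283
  stratum C: (2950/7000)²·(1 − 590/2950)·13.4²/590 = 0.043241
V̂(x̄_st) = 0.119014

V̂(x̄_st) ≈ 0.119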